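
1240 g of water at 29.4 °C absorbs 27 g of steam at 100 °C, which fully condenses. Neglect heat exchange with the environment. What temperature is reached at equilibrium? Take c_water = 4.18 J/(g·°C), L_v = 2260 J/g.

Energy balance with sensible and latent terms:
condense steam: −27×2260 = −61020
  condensed water 100 °C→T: 112.86(T − 100)
  original water: 5183.2(T − 29.4)
5296.1 T = 61020 + 11286 + 152386 = 224692
T ≈ 42.43 °C — below 100 °C, confirming all the steam condensed.

T_f ≈ 42.4 °C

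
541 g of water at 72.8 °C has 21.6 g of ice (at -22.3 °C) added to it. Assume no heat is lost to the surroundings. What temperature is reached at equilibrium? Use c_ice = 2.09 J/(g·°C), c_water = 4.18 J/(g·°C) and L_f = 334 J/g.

T_f ≈ 66.5 °C

Let T be the final temperature. ΣQ_i = 0:
ice -22.3→0 °C: 21.6·2.09·22.3 = 1006.7; melt ice: 21.6·334 = 7214.4; warm the meltwater: 90.29 T; water cools: 541·4.18·(T − 72.8) = 2261.4(T − 72.8)
2351.7 T = 164628 − 8221.1 = 156407
T ≈ 66.51 °C — above 0 °C, consistent with complete melting.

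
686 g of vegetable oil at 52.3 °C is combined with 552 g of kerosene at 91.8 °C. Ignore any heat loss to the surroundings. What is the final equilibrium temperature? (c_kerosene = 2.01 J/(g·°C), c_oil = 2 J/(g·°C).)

T_f ≈ 70.0 °C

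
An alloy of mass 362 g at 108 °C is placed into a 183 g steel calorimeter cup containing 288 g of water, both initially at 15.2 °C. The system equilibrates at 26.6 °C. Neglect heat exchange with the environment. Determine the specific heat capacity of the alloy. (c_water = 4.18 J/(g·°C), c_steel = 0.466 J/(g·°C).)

Energy conservation, ΣQ = 0:
362×c×(26.6 − 108) + 288×4.18×(26.6 − 15.2) + 183×0.466×(26.6 − 15.2) = 0
-29467 c = -14696
c = -14696/-29467 ≈ 0.4987 J/(g·°C)

c ≈ 0.499 J/(g·°C)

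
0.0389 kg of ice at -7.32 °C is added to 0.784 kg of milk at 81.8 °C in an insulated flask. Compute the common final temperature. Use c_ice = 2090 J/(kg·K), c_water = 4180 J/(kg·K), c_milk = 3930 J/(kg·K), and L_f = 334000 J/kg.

Heat gained plus heat lost sum to zero:
warm ice to 0 °C: 0.0389·2090·(0 − (-7.32)) = 595.12; melt ice: 0.0389·334000 = 12993; warm the meltwater: 162.6 T; milk cools: 0.784·3930·(T − 81.8) = 3081.1(T − 81.8)
3243.7 T = 252036 − 13588 = 238448
T ≈ 73.51 °C. Since T > 0 °C, the all-ice-melts assumption holds.

T_f ≈ 73.5 °C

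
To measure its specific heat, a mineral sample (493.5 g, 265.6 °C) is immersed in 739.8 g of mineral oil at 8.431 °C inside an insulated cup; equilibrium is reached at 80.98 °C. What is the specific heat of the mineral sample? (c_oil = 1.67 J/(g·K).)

c ≈ 0.984 J/(g·K)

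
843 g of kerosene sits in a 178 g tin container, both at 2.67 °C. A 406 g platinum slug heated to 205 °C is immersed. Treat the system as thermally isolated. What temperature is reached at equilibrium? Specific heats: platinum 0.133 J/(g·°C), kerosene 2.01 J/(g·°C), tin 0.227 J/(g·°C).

T_f ≈ 8.8 °C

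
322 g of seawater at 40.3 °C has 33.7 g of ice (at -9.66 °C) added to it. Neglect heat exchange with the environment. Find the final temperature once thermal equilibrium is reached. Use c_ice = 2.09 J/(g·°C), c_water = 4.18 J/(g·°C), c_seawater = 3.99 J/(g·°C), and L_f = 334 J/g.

T_f ≈ 27.9 °C

Net heat exchanged in the isolated system is zero:
warm ice to 0 °C: 33.7×2.09×(0 − (-9.66)) = 680.38; melt ice: 33.7×334 = 11256; meltwater 0→T: 33.7×4.18×T = 140.87 T; seawater: 1284.8(T − 40.3)
1425.6 T = 51777 − 11936 = 39840
T ≈ 27.95 °C. Since T > 0 °C, the all-ice-melts assumption holds.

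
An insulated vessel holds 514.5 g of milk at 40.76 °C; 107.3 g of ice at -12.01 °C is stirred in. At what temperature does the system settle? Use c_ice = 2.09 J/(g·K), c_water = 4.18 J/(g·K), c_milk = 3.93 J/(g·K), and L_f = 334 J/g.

T_f ≈ 17.8 °C

Setting the total heat transfer to zero:
ice -12.01→0 °C: 107.3×2.09×12.01 = 2693.3
  melt ice: 107.3×334 = 35838
  meltwater 0→T: 107.3×4.18×T = 448.51 T
  milk cools: 514.5×3.93×(T − 40.76) = 2022(T − 40.76)
2470.5 T = 82416 − 38532 = 43885
T ≈ 17.76 °C — above 0 °C, consistent with complete melting.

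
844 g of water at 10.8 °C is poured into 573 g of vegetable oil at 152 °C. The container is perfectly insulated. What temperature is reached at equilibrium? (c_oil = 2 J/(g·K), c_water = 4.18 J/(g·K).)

T_f = Σ m_i c_i T_i / Σ m_i c_i:
T_f = (1146×152 + 3527.9×10.8) / (1146 + 3527.9)
    = 212294 / 4673.9 ≈ 45.42 °C

T_f ≈ 45.4 °C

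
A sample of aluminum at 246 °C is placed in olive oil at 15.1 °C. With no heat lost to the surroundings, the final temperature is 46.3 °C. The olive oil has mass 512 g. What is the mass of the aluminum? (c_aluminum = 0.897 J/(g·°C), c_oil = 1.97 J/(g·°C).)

m ≈ 176 g

Setting the total heat transfer to zero:
m·0.897·(46.3 − 246) + 512·1.97·(46.3 − 15.1) = 0
-179.13 m = -31470
m = -31470/-179.13 ≈ 175.7 g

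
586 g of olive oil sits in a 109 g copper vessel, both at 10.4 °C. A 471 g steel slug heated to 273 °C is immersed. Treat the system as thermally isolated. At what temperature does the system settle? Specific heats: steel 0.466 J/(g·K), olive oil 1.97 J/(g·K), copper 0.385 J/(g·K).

T_f ≈ 51.1 °C

Conservation of energy gives ΣQ = 0:
471·0.466·(T − 273) + 586·1.97·(T − 10.4) + 109·0.385·(T − 10.4) = 0
1415.9 T = 72362
T = 72362/1415.9 ≈ 51.11 °C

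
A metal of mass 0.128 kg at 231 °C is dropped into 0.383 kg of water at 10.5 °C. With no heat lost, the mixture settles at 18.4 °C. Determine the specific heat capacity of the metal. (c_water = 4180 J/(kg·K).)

Heat lost by the metal = heat gained by the water:
0.128×c×(231 − 18.4) = 0.383×4180×(18.4 − 10.5)
27.21 c = 12647  ⇒  c ≈ 464.8 J/(kg·K)

c ≈ 465 J/(kg·K)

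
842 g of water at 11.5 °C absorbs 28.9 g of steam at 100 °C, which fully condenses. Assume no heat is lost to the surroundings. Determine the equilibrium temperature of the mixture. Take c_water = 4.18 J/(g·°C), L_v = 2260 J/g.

Sum of m c ΔT and latent-heat terms is zero:
latent heat released on condensation: 28.9×2260 = 65314
  condensate cools 100→T: 28.9×4.18×(T − 100) = 120.8(T − 100)
  water warms: 842×4.18×(T − 11.5) = 3519.6(T − 11.5)
3640.4 T = 65314 + 12080 + 40475 = 117869
T ≈ 32.38 °C — below 100 °C, confirming all the steam condensed.

T_f ≈ 32.4 °C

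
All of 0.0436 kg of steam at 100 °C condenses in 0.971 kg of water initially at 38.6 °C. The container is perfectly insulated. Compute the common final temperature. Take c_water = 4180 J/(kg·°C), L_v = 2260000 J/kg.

T_f ≈ 64.5 °C

Setting the total heat transfer to zero:
steam→water at 100 °C releases m L_v = 0.0436·2260000 = 98536; condensed water 100 °C→T: 182.25(T − 100); original water: 4058.8(T − 38.6)
4241 T = 98536 + 18225 + 156669 = 273430
T ≈ 64.47 °C — below 100 °C, confirming all the steam condensed.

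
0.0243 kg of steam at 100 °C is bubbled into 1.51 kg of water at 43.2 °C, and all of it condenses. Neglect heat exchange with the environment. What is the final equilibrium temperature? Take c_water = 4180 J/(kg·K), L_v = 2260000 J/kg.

T_f ≈ 52.7 °C

Setting the total heat transfer to zero:
steam→water at 100 °C releases m L_v = 0.0243×2260000 = 54918; condensed water 100 °C→T: 101.57(T − 100); original water: 6311.8(T − 43.2)
6413.4 T = 54918 + 10157 + 272670 = 337745
T ≈ 52.66 °C, under the boiling point, so the assumption holds.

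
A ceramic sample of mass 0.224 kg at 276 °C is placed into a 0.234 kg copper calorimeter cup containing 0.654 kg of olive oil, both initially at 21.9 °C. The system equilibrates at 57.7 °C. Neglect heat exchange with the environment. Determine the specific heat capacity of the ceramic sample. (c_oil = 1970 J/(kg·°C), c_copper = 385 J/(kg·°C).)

c ≈ 1010 J/(kg·°C)

Let T be the final temperature. ΣQ_i = 0:
0.224·c·(57.7 − 276) + 0.654·1970·(57.7 − 21.9) + 0.234·385·(57.7 − 21.9) = 0
-48.9 c = -49349
c = -49349/-48.9 ≈ 1009 J/(kg·°C)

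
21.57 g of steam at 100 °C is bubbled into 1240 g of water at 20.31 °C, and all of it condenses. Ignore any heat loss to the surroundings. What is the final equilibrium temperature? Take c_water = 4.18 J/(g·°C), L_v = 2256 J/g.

T_f ≈ 30.9 °C

Net heat exchanged in the isolated system is zero:
condense steam: −21.57×2256 = −48662
  condensate cools 100→T: 21.57×4.18×(T − 100) = 90.16(T − 100)
  original water: 5183.2(T − 20.31)
5273.4 T = 48662 + 9016.3 + 105271 = 162949
T ≈ 30.90 °C (< 100 °C, so full condensation is consistent).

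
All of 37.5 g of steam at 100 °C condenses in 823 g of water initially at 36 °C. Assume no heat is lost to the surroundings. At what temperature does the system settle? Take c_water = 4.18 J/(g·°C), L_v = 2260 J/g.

T_f ≈ 62.4 °C

Net heat exchanged in the isolated system is zero:
steam→water at 100 °C releases m L_v = 37.5×2260 = 84750
  condensed water 100 °C→T: 156.75(T − 100)
  water warms: 823×4.18×(T − 36) = 3440.1(T − 36)
3596.9 T = 84750 + 15675 + 123845 = 224270
T ≈ 62.35 °C, under the boiling point, so the assumption holds.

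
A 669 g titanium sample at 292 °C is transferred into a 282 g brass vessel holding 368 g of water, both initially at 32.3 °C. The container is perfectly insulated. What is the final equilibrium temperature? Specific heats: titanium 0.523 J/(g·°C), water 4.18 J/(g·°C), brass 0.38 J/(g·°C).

T_f is the heat-capacity-weighted average of the initial temperatures:
T_f = (349.89·292 + 1538.2·32.3 + 107.16·32.3) / (349.89 + 1538.2 + 107.16)
    = 155313 / 1995.3 ≈ 77.84 °C

T_f ≈ 77.8 °C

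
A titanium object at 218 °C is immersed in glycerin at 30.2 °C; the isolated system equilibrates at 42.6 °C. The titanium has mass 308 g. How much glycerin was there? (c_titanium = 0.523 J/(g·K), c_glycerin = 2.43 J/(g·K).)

m ≈ 938 g

Setting the total heat transfer to zero:
308·0.523·(42.6 − 218) + m·2.43·(42.6 − 30.2) = 0
30.13 m = 28254
m = 28254/30.13 ≈ 937.7 g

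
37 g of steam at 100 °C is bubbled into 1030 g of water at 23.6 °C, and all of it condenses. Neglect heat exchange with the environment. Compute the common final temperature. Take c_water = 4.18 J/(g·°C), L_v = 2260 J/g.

T_f ≈ 45.0 °C

Heat gained plus heat lost sum to zero:
steam→water at 100 °C releases m L_v = 37×2260 = 83620; condensed water 100 °C→T: 154.66(T − 100); original water: 4305.4(T − 23.6)
4460.1 T = 83620 + 15466 + 101607 = 200693
T ≈ 45.00 °C, under the boiling point, so the assumption holds.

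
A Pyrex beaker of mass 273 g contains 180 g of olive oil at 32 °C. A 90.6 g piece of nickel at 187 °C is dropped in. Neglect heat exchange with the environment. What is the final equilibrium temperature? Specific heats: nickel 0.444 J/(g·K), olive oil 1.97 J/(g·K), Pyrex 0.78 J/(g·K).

T_f ≈ 42.3 °C

Conservation of energy gives ΣQ = 0:
90.6·0.444·(T − 187) + 180·1.97·(T − 32) + 273·0.78·(T − 32) = 0
607.77 T = 25684
T = 25684/607.77 ≈ 42.26 °C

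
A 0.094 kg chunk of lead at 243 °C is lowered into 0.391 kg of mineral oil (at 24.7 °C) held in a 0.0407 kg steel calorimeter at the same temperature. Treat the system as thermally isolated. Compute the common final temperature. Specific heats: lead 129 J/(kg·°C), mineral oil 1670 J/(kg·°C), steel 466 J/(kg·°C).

T_f ≈ 28.6 °C

Taking heat into each body as positive, Σ m c ΔT = 0:
0.094·129·(T − 243) + 0.391·1670·(T − 24.7) + 0.0407·466·(T − 24.7) = 0
12.13(T − 243) + 652.97(T − 24.7) + 18.97(T − 24.7) = 0
(12.13 + 652.97 + 18.97) T = 12.13·243 + 652.97·24.7 + 18.97·24.7
T = 19543 / 684.06 = 28.6 °C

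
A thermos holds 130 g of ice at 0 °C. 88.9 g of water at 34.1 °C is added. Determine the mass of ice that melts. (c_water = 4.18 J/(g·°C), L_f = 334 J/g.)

m_melted ≈ 37.9 g

Cooling the water to 0 °C releases 88.9×4.18×34.1 = 12672 J.
Melting all 130 g of ice would need 130×334 = 43420 J.
Since 12672 < 43420 J, not all the ice melts; equilibrium is at 0 °C.
Mass melted = 12672/334 ≈ 37.94 g.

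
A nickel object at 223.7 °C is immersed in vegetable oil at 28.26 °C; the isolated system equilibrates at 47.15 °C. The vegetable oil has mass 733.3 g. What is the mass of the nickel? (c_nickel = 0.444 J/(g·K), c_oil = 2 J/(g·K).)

m ≈ 353 g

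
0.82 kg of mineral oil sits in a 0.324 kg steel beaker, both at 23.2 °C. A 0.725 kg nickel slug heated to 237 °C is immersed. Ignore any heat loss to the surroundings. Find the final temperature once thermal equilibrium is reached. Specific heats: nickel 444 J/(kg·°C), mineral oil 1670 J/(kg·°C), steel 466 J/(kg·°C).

T_f is the heat-capacity-weighted average of the initial temperatures:
T_f = (321.9×237 + 1369.4×23.2 + 150.98×23.2) / (321.9 + 1369.4 + 150.98)
    = 111563 / 1842.3 ≈ 60.56 °C

T_f ≈ 60.6 °C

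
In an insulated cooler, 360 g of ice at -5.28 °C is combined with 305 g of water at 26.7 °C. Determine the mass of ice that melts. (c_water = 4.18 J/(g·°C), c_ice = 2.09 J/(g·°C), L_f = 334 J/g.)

Heat available from the water dropping to 0 °C: 305×4.18×26.7 = 34040 J.
Warming the ice to 0 °C takes 360×2.09×5.28 = 3972.7 J, leaving 30067 J for melting.
To melt every bit of ice: 360×334 = 120240 J.
That's not enough to melt it all — equilibrium is at 0 °C with ice remaining.
m_melted×334 = 30067  ⇒  m_melted ≈ 90.02 g.

m_melted ≈ 90 g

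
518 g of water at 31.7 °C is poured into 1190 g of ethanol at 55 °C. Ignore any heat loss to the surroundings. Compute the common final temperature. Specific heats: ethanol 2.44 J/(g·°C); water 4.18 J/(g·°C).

Let T be the final temperature. ΣQ_i = 0:
1190·2.44·(T − 55) + 518·4.18·(T − 31.7) = 0
2903.6(T − 55) + 2165.2(T − 31.7) = 0
(2903.6 + 2165.2) T = 2903.6·55 + 2165.2·31.7
T = 228336/5068.8 ≈ 45.05 °C

T_f ≈ 45.0 °C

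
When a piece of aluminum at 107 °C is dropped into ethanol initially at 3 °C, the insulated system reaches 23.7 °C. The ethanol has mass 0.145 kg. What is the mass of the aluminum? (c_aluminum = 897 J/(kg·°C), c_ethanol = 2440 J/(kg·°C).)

m ≈ 0.098 kg

Heat lost by the aluminum = heat gained by the ethanol:
m×897×(107 − 23.7) = 0.145×2440×(23.7 − 3)
74720 m = 7323.7  ⇒  m ≈ 0.09801 kg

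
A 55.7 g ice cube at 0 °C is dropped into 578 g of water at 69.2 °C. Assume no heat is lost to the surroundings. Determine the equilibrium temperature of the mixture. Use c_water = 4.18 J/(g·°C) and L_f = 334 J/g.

T_f ≈ 56.1 °C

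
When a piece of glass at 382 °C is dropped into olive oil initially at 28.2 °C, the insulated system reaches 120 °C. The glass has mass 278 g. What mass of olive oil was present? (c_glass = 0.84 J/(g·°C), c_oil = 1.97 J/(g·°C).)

m ≈ 338 g

|Q_glass| = |Q_oil|:
278·0.84·(382 − 120) = m·1.97·(120 − 28.2)
180.85 m = 61182  ⇒  m ≈ 338.3 g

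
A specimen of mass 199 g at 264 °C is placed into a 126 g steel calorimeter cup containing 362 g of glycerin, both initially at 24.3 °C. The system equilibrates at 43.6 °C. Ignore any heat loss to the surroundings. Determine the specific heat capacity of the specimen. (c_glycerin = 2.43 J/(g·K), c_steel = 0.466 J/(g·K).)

c ≈ 0.413 J/(g·K)

Energy conservation, ΣQ = 0:
199·c·(43.6 − 264) + 362·2.43·(43.6 − 24.3) + 126·0.466·(43.6 − 24.3) = 0
-43860 c = -18111
c = -18111/-43860 ≈ 0.4129 J/(g·K)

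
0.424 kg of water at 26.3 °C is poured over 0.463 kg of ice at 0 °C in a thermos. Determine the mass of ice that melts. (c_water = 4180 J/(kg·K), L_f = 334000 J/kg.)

Cooling the water to 0 °C releases 0.424×4180×26.3 = 46612 J.
To melt every bit of ice: 0.463×334000 = 154642 J.
Since 46612 < 154642 J, not all the ice melts; equilibrium is at 0 °C.
Mass melted = 46612/334000 ≈ 0.1396 kg.

m_melted ≈ 0.14 kg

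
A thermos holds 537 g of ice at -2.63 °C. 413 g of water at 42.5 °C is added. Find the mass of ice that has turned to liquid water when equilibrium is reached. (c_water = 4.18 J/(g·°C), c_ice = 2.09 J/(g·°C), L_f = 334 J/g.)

Heat available from the water dropping to 0 °C: 413·4.18·42.5 = 73369 J.
Of that, 537·2.09·2.63 = 2951.7 J goes to bring the ice to 0 °C, leaving 70418 J.
To melt every bit of ice: 537·334 = 179358 J.
That's not enough to melt it all — equilibrium is at 0 °C with ice remaining.
m_melted·334 = 70418  ⇒  m_melted ≈ 210.8 g.

m_melted ≈ 211 g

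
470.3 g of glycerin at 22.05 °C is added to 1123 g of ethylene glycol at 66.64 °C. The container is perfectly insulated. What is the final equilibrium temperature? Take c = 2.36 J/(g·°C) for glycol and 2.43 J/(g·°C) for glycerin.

T_f ≈ 53.2 °C

Let T be the final temperature. ΣQ_i = 0:
1123×2.36×(T − 66.64) + 470.3×2.43×(T − 22.05) = 0
2650.3(T − 66.64) + 1142.8(T − 22.05) = 0
3793.1 T = 201814
T = 201814/3793.1 ≈ 53.21 °C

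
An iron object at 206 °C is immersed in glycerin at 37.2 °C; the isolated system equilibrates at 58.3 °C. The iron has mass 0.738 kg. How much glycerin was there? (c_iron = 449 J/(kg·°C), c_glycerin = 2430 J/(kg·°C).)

Taking heat into each body as positive, Σ m c ΔT = 0:
0.738·449·(58.3 − 206) + m·2430·(58.3 − 37.2) = 0
51273 m = 48942
m = 48942/51273 ≈ 0.9545 kg

m ≈ 0.955 kg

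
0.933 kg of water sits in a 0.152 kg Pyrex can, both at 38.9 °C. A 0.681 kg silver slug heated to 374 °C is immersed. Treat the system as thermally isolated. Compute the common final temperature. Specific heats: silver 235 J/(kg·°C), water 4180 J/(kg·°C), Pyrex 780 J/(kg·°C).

Heat gained plus heat lost sum to zero:
0.681×235×(T − 374) + 0.933×4180×(T − 38.9) + 0.152×780×(T − 38.9) = 0
4178.5 T = 216173
T ≈ 51.73 °C

T_f ≈ 51.7 °C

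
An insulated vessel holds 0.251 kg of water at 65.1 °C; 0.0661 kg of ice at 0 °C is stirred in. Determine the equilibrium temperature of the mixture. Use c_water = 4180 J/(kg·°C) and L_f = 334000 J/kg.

T_f ≈ 34.9 °C

Energy conservation, ΣQ = 0:
fusion: m_ice L_f = 0.0661·334000 = 22077
  meltwater 0→T: 0.0661·4180·T = 276.3 T
  water cools: 0.251·4180·(T − 65.1) = 1049.2(T − 65.1)
1325.5 T = 68302 − 22077 = 46224
T ≈ 34.87 °C — above 0 °C, consistent with complete melting.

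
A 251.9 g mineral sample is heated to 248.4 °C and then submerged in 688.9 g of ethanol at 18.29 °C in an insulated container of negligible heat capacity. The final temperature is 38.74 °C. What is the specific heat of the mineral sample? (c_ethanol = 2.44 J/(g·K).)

c ≈ 0.651 J/(g·K)

Energy conservation, ΣQ = 0:
251.9×c×(38.74 − 248.4) + 688.9×2.44×(38.74 − 18.29) = 0
-52813 c = -34375
c = -34375/-52813 ≈ 0.6509 J/(g·K)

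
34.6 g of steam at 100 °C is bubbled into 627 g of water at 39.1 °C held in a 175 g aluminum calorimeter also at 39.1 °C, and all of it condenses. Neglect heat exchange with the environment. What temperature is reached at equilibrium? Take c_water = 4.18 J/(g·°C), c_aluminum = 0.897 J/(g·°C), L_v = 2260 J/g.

Energy conservation, ΣQ = 0:
steam→water at 100 °C releases m L_v = 34.6·2260 = 78196; condensate cools 100→T: 34.6·4.18·(T − 100) = 144.63(T − 100); original water: 2620.9(T − 39.1); aluminum cup: 175·0.897·(T − 39.1) = 156.97(T − 39.1)
2922.5 T = 78196 + 14463 + 108613 = 201272
T ≈ 68.87 °C, under the boiling point, so the assumption holds.

T_f ≈ 68.9 °C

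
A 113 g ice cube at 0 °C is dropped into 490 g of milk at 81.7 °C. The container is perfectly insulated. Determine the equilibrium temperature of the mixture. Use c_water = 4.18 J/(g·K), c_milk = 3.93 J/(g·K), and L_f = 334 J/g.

Sum of m c ΔT and latent-heat terms is zero:
fusion: m_ice L_f = 113·334 = 37742
  meltwater 0→T: 113·4.18·T = 472.34 T
  milk: 1925.7(T − 81.7)
2398 T = 157330 − 37742 = 119588
T ≈ 49.87 °C — above 0 °C, consistent with complete melting.

T_f ≈ 49.9 °C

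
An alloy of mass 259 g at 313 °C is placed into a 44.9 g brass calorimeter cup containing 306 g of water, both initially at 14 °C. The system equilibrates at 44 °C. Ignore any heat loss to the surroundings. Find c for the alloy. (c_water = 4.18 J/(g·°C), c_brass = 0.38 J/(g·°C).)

c ≈ 0.558 J/(g·°C)

Heat gained plus heat lost sum to zero:
259×c×(44 − 313) + 306×4.18×(44 − 14) + 44.9×0.38×(44 − 14) = 0
-69671 c = -38884
c = -38884/-69671 ≈ 0.5581 J/(g·°C)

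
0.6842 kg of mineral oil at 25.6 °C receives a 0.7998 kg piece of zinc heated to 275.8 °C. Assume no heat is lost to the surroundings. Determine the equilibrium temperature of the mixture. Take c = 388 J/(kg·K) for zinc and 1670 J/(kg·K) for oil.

T_f = Σ m_i c_i T_i / Σ m_i c_i:
T_f = (310.32·275.8 + 1142.6·25.6) / (310.32 + 1142.6)
    = 114838 / 1452.9 ≈ 79.04 °C

T_f ≈ 79.0 °C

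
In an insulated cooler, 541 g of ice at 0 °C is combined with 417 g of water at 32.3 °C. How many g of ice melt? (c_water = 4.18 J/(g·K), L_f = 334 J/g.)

m_melted ≈ 169 g

Cooling the water to 0 °C releases 417·4.18·32.3 = 56301 J.
Melting all 541 g of ice would need 541·334 = 180694 J.
Since 56301 < 180694 J, not all the ice melts; equilibrium is at 0 °C.
Mass melted = 56301/334 ≈ 168.6 g.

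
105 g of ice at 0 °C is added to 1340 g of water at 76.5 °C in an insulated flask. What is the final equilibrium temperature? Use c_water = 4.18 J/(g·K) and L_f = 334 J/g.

T_f ≈ 65.1 °C

Taking heat into each body as positive, Σ m c ΔT = 0:
latent heat to melt: 105×334 = 35070; warm the meltwater: 438.9 T; water: 5601.2(T − 76.5)
6040.1 T = 428492 − 35070 = 393422
T ≈ 65.13 °C (positive, so assuming full melt was valid).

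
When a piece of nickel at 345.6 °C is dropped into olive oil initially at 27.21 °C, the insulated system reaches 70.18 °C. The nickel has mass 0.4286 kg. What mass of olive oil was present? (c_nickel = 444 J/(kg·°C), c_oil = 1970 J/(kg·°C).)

Energy conservation, ΣQ = 0:
0.4286·444·(70.18 − 345.6) + m·1970·(70.18 − 27.21) = 0
84651 m = 52412
m = 52412/84651 ≈ 0.6192 kg

m ≈ 0.619 kg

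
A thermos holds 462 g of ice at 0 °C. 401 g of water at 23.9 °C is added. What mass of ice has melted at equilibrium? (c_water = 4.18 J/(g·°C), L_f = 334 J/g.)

m_melted ≈ 120 g

Cooling the water to 0 °C releases 401×4.18×23.9 = 40061 J.
Melting all 462 g of ice would need 462×334 = 154308 J.
That's not enough to melt it all — equilibrium is at 0 °C with ice remaining.
m_melt = 40061 / L_f = 119.9 g.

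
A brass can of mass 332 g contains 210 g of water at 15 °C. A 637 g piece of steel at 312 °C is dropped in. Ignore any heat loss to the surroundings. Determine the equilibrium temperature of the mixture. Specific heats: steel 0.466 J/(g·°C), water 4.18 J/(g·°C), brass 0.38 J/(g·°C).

Conservation of energy gives ΣQ = 0:
637×0.466×(T − 312) + 210×4.18×(T − 15) + 332×0.38×(T − 15) = 0
296.84(T − 312) + 877.8(T − 15) + 126.16(T − 15) = 0
(296.84 + 877.8 + 126.16) T = 296.84×312 + 877.8×15 + 126.16×15
T = 107674 / 1300.8 = 82.8 °C

T_f ≈ 82.8 °C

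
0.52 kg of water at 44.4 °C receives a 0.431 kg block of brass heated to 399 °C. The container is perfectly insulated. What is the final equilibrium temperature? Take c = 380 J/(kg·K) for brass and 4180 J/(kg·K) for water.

Heat lost by the brass equals heat gained by the water:
0.431×380×(399 − T) = 0.52×4180×(T − 44.4)
163.78(399 − T) = 2173.6(T − 44.4)
2337.4 T = 161856  ⇒  T ≈ 69.25 °C

T_f ≈ 69.2 °C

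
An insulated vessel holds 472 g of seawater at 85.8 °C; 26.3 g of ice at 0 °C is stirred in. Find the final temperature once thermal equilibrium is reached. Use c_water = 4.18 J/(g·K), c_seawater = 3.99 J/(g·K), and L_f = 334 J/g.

T_f ≈ 76.7 °C

Net heat exchanged in the isolated system is zero:
melt ice: 26.3×334 = 8784.2; warm the meltwater: 109.93 T; seawater: 1883.3(T − 85.8)
1993.2 T = 161585 − 8784.2 = 152801
T ≈ 76.66 °C (positive, so assuming full melt was valid).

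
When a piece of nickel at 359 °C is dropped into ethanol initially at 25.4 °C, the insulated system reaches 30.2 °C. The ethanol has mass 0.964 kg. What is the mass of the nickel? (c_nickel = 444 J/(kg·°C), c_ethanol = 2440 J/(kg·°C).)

Heat gained plus heat lost sum to zero:
m×444×(30.2 − 359) + 0.964×2440×(30.2 − 25.4) = 0
-145987 m = -11290
m = -11290/-145987 ≈ 0.07734 kg

m ≈ 0.0773 kg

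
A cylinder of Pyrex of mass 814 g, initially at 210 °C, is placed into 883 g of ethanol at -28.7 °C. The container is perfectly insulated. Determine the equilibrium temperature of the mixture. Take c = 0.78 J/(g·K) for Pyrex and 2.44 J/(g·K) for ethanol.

T_f ≈ 25.6 °C

T_f is the heat-capacity-weighted average of the initial temperatures:
T_f = (634.92*210 + 2154.5*(-28.7)) / (634.92 + 2154.5)
    = 71498 / 2789.4 ≈ 25.63 °C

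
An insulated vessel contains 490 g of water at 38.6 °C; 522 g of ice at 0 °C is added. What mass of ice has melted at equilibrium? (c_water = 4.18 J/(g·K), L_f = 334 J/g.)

m_melted ≈ 237 g

Heat available from the water dropping to 0 °C: 490·4.18·38.6 = 79061 J.
Melting all 522 g of ice would need 522·334 = 174348 J.
Since 79061 < 174348 J, not all the ice melts; equilibrium is at 0 °C.
m_melt = 79061 / L_f = 236.7 g.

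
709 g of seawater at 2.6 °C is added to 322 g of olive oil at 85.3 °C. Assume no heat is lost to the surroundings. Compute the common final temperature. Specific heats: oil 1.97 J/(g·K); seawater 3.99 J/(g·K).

T_f ≈ 17.7 °C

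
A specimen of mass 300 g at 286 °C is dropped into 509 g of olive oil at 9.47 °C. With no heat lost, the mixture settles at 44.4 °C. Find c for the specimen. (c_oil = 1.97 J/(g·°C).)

c ≈ 0.483 J/(g·°C)

Conservation of energy gives ΣQ = 0:
300·c·(44.4 − 286) + 509·1.97·(44.4 − 9.47) = 0
-72480 c = -35025
c = -35025/-72480 ≈ 0.4832 J/(g·°C)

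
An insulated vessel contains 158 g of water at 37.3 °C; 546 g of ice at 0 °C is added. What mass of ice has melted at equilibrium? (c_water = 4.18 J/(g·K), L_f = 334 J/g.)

m_melted ≈ 73.8 g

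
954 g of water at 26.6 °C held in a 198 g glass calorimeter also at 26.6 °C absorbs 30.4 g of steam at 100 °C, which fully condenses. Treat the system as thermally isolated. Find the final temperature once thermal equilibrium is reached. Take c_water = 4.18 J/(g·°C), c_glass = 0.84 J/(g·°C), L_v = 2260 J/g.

Conservation of energy gives ΣQ = 0:
condense steam: −30.4×2260 = −68704; condensate cools 100→T: 30.4×4.18×(T − 100) = 127.07(T − 100); original water: 3987.7(T − 26.6); glass cup: 198×0.84×(T − 26.6) = 166.32(T − 26.6)
4281.1 T = 68704 + 12707 + 110497 = 191909
T ≈ 44.83 °C — below 100 °C, confirming all the steam condensed.

T_f ≈ 44.8 °C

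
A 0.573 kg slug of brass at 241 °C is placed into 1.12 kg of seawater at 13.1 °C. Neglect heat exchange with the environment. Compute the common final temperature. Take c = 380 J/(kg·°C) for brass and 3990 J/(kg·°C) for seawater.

T_f ≈ 23.7 °C

Let T be the final temperature. ΣQ_i = 0:
0.573·380·(T − 241) + 1.12·3990·(T − 13.1) = 0
(217.74 + 4468.8) T = 217.74·241 + 4468.8·13.1
T ≈ 23.69 °C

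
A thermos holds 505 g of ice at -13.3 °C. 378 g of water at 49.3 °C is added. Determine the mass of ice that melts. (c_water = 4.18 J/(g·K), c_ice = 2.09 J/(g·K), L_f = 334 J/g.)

m_melted ≈ 191 g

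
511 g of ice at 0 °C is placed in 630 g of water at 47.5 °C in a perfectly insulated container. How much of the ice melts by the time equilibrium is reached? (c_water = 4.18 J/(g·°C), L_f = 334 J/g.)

m_melted ≈ 375 g

Heat available from the water dropping to 0 °C: 630·4.18·47.5 = 125086 J.
Fully melting the ice requires m_ice L_f = 511·334 = 170674 J.
125086 J < 170674 J, so only part of the ice melts and the system sits at 0 °C.
Mass melted = 125086/334 ≈ 374.5 g.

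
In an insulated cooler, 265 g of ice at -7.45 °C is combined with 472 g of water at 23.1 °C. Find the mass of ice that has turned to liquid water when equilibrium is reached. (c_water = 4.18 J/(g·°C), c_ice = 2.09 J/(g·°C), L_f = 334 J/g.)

m_melted ≈ 124 g

Heat available from the water dropping to 0 °C: 472·4.18·23.1 = 45575 J.
Of that, 265·2.09·7.45 = 4126.2 J goes to bring the ice to 0 °C, leaving 41449 J.
To melt every bit of ice: 265·334 = 88510 J.
That's not enough to melt it all — equilibrium is at 0 °C with ice remaining.
m_melt = 41449 / L_f = 124.1 g.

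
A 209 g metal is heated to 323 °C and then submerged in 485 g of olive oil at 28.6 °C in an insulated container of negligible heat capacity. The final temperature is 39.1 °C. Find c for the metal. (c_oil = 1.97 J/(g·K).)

Let T be the final temperature. ΣQ_i = 0:
209·c·(39.1 − 323) + 485·1.97·(39.1 − 28.6) = 0
-59335 c = -10032
c = -10032/-59335 ≈ 0.1691 J/(g·K)

c ≈ 0.169 J/(g·K)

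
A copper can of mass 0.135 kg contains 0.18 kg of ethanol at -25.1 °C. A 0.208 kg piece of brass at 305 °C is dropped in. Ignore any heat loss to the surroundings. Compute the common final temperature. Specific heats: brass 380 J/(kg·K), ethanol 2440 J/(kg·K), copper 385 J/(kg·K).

Conservation of energy gives ΣQ = 0:
0.208×380×(T − 305) + 0.18×2440×(T − (-25.1)) + 0.135×385×(T − (-25.1)) = 0
79.04(T − 305) + 439.2(T − (-25.1)) + 51.98(T − (-25.1)) = 0
(79.04 + 439.2 + 51.98) T = 79.04×305 + 439.2×(-25.1) + 51.98×(-25.1)
T ≈ 20.66 °C

T_f ≈ 20.7 °C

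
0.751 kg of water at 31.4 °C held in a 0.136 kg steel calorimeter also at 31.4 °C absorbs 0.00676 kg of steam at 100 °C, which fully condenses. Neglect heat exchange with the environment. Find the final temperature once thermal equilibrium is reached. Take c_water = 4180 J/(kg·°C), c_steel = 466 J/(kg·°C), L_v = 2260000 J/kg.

T_f ≈ 36.7 °C

Conservation of energy gives ΣQ = 0:
condense steam: −0.00676×2260000 = −15278; condensate cools 100→T: 0.00676×4180×(T − 100) = 28.26(T − 100); original water: 3139.2(T − 31.4); cup: 63.38(T − 31.4)
3230.8 T = 15278 + 2825.7 + 100560 = 118664
T ≈ 36.73 °C, under the boiling point, so the assumption holds.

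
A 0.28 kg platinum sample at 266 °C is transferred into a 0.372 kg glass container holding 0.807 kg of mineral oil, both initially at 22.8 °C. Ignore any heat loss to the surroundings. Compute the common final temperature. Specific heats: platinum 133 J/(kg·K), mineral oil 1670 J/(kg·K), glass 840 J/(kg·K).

Heat gained plus heat lost sum to zero:
0.28×133×(T − 266) + 0.807×1670×(T − 22.8) + 0.372×840×(T − 22.8) = 0
1697.4 T = 47758
T = 47758/1697.4 ≈ 28.14 °C

T_f ≈ 28.1 °C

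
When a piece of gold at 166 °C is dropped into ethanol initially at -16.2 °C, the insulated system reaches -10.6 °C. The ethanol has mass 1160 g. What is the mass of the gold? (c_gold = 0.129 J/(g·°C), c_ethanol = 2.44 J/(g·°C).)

m ≈ 696 g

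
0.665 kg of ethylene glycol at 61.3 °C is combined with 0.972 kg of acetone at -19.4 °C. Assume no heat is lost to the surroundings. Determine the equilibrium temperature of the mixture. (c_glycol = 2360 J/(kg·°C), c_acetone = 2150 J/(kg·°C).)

T_f ≈ 15.2 °C

Set heat shed by the hot body equal to heat absorbed by the cold body:
0.665*2360*(61.3 − T) = 0.972*2150*(T − (-19.4))
1569.4(61.3 − T) = 2089.8(T − (-19.4))
3659.2 T = 55662  ⇒  T ≈ 15.21 °C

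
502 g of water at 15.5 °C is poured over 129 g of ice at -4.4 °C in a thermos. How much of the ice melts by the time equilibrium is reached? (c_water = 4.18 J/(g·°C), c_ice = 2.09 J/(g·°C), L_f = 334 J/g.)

Water can give up m c ΔT = 502·4.18·15.5 = 32525 J before reaching 0 °C.
Of that, 129·2.09·4.4 = 1186.3 J goes to bring the ice to 0 °C, leaving 31338 J.
To melt every bit of ice: 129·334 = 43086 J.
That's not enough to melt it all — equilibrium is at 0 °C with ice remaining.
Mass melted = 31338/334 ≈ 93.83 g.

m_melted ≈ 93.8 g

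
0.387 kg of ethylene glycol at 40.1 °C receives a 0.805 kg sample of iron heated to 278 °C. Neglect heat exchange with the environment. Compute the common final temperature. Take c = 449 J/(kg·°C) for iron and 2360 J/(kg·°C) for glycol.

Taking heat into each body as positive, Σ m c ΔT = 0:
0.805×449×(T − 278) + 0.387×2360×(T − 40.1) = 0
(361.45 + 913.32) T = 361.45×278 + 913.32×40.1
T ≈ 107.55 °C

T_f ≈ 107.6 °C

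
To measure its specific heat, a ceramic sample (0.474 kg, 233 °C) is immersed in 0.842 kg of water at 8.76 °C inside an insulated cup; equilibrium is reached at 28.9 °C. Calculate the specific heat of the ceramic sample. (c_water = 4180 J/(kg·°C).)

c ≈ 733 J/(kg·°C)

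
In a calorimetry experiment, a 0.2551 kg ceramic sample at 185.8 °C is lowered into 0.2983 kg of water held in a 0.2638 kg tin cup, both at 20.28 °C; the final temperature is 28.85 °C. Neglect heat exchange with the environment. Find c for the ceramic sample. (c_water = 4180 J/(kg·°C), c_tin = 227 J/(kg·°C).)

c ≈ 280 J/(kg·°C)

Taking heat into each body as positive, Σ m c ΔT = 0:
0.2551·c·(28.85 − 185.8) + 0.2983·4180·(28.85 − 20.28) + 0.2638·227·(28.85 − 20.28) = 0
-40.04 c = -11199
c = -11199/-40.04 ≈ 279.7 J/(kg·°C)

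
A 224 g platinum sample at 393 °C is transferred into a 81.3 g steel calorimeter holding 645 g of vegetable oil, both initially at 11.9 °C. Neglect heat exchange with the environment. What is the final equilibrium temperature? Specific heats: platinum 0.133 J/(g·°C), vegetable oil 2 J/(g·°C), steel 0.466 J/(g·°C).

T_f ≈ 20.3 °C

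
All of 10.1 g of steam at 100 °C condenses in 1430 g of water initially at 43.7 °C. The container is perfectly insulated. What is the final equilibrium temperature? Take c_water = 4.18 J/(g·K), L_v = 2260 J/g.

T_f ≈ 47.9 °C

Energy conservation, ΣQ = 0:
latent heat released on condensation: 10.1·2260 = 22826
  condensed water 100 °C→T: 42.22(T − 100)
  water warms: 1430·4.18·(T − 43.7) = 5977.4(T − 43.7)
6019.6 T = 22826 + 4221.8 + 261212 = 288260
T ≈ 47.89 °C — below 100 °C, confirming all the steam condensed.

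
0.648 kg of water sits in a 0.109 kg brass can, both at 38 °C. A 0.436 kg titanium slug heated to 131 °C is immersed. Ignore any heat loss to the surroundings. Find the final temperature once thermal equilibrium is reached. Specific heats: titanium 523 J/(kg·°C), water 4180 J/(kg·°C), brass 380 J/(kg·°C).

T_f = Σ m_i c_i T_i / Σ m_i c_i:
T_f = (228.03×131 + 2708.6×38 + 41.42×38) / (228.03 + 2708.6 + 41.42)
    = 134374 / 2978.1 ≈ 45.12 °C

T_f ≈ 45.1 °C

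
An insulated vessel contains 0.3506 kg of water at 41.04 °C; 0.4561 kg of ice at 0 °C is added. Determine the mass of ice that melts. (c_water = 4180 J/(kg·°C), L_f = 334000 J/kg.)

Heat available from the water dropping to 0 °C: 0.3506·4180·41.04 = 60144 J.
Fully melting the ice requires m_ice L_f = 0.4561·334000 = 152337 J.
Since 60144 < 152337 J, not all the ice melts; equilibrium is at 0 °C.
Mass melted = 60144/334000 ≈ 0.1801 kg.

m_melted ≈ 0.18 kg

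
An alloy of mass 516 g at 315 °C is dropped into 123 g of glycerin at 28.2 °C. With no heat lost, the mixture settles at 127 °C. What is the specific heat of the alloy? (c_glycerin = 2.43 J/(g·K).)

c ≈ 0.304 J/(g·K)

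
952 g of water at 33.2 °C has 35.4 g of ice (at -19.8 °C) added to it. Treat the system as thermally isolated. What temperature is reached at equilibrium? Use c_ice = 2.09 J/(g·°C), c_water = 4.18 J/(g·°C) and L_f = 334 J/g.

Setting the total heat transfer to zero:
ice -19.8→0 °C: 35.4·2.09·19.8 = 1464.9; melt ice: 35.4·334 = 11824; meltwater 0→T: 35.4·4.18·T = 147.97 T; water: 3979.4(T − 33.2)
4127.3 T = 132115 − 13289 = 118826
T ≈ 28.79 °C. Since T > 0 °C, the all-ice-melts assumption holds.

T_f ≈ 28.8 °C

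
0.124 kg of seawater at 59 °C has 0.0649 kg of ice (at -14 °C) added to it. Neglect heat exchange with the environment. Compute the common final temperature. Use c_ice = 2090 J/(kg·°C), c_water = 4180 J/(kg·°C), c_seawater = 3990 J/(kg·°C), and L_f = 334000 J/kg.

T_f ≈ 7.3 °C

Energy conservation, ΣQ = 0:
warm ice to 0 °C: 0.0649·2090·(0 − (-14)) = 1899
  melt ice: 0.0649·334000 = 21677
  warm the meltwater: 271.28 T
  seawater: 494.76(T − 59)
766.04 T = 29191 − 23576 = 5615.3
T ≈ 7.33 °C — above 0 °C, consistent with complete melting.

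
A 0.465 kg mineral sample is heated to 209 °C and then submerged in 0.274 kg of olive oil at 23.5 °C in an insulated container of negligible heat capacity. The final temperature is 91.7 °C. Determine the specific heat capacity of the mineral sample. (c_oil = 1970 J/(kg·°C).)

c ≈ 675 J/(kg·°C)

Setting the total heat transfer to zero:
0.465·c·(91.7 − 209) + 0.274·1970·(91.7 − 23.5) = 0
-54.54 c = -36813
c = -36813/-54.54 ≈ 674.9 J/(kg·°C)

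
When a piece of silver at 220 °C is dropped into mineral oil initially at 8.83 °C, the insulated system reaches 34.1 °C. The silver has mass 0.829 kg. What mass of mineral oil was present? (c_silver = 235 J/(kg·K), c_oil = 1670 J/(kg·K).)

m ≈ 0.858 kg

Heat lost by the silver = heat gained by the oil:
0.829×235×(220 − 34.1) = m×1670×(34.1 − 8.83)
42201 m = 36216  ⇒  m ≈ 0.8582 kg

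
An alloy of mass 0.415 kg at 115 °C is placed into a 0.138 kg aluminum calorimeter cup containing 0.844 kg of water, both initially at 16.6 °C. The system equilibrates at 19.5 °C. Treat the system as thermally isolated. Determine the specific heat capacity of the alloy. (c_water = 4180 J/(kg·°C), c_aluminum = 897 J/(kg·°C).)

c ≈ 267 J/(kg·°C)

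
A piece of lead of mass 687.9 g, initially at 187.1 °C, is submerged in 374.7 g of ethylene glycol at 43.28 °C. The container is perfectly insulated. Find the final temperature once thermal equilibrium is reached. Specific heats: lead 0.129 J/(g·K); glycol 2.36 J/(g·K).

T_f ≈ 56.4 °C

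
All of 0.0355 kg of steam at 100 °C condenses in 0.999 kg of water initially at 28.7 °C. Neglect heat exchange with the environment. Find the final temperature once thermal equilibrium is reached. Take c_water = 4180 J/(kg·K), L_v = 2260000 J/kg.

T_f ≈ 49.7 °C

Net heat exchanged in the isolated system is zero:
steam→water at 100 °C releases m L_v = 0.0355·2260000 = 80230
  condensed water 100 °C→T: 148.39(T − 100)
  original water: 4175.8(T − 28.7)
4324.2 T = 80230 + 14839 + 119846 = 214915
T ≈ 49.70 °C (< 100 °C, so full condensation is consistent).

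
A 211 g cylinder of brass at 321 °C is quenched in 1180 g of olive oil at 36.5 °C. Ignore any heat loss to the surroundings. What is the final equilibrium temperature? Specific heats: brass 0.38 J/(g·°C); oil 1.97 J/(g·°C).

T_f ≈ 46.0 °C

Heat lost by the brass equals heat gained by the oil:
211·0.38·(321 − T) = 1180·1.97·(T − 36.5)
80.18(321 − T) = 2324.6(T − 36.5)
2404.8 T = 110586  ⇒  T ≈ 45.99 °C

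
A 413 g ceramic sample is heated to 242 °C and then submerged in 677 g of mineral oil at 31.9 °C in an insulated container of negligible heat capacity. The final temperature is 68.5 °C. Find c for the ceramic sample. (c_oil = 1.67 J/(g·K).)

m_s c (T_s − T_f) = m_oil c_oil (T_f − T_0):
413·c·(242 − 68.5) = 677·1.67·(68.5 − 31.9)
71656 c = 41380  ⇒  c ≈ 0.5775 J/(g·K)

c ≈ 0.577 J/(g·K)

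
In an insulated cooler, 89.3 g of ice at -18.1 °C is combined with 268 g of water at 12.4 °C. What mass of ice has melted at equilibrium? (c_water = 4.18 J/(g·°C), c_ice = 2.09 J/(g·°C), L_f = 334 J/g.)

m_melted ≈ 31.5 g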